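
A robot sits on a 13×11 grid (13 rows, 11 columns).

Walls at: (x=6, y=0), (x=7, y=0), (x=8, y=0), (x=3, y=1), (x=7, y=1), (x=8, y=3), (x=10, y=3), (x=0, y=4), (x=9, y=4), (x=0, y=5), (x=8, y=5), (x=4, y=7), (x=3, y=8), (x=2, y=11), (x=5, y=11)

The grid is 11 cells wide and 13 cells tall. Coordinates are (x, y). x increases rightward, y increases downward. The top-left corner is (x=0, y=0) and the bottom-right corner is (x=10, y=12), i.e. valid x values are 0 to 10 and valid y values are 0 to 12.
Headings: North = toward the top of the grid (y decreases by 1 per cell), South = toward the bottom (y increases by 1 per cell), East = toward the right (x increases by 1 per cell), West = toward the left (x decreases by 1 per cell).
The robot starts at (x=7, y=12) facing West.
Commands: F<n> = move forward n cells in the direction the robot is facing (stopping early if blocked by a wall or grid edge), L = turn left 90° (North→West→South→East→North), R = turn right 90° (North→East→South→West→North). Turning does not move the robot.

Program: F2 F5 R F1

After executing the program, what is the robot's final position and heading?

Start: (x=7, y=12), facing West
  F2: move forward 2, now at (x=5, y=12)
  F5: move forward 5, now at (x=0, y=12)
  R: turn right, now facing North
  F1: move forward 1, now at (x=0, y=11)
Final: (x=0, y=11), facing North

Answer: Final position: (x=0, y=11), facing North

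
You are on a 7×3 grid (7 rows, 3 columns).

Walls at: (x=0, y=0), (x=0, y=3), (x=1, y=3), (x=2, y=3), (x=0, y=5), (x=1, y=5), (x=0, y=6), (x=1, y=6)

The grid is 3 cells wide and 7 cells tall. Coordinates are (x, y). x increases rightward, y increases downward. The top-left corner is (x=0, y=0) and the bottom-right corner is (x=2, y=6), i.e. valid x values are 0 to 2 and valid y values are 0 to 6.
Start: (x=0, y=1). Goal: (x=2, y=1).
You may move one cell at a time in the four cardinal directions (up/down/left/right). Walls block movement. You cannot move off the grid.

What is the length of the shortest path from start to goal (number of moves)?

BFS from (x=0, y=1) until reaching (x=2, y=1):
  Distance 0: (x=0, y=1)
  Distance 1: (x=1, y=1), (x=0, y=2)
  Distance 2: (x=1, y=0), (x=2, y=1), (x=1, y=2)  <- goal reached here
One shortest path (2 moves): (x=0, y=1) -> (x=1, y=1) -> (x=2, y=1)

Answer: Shortest path length: 2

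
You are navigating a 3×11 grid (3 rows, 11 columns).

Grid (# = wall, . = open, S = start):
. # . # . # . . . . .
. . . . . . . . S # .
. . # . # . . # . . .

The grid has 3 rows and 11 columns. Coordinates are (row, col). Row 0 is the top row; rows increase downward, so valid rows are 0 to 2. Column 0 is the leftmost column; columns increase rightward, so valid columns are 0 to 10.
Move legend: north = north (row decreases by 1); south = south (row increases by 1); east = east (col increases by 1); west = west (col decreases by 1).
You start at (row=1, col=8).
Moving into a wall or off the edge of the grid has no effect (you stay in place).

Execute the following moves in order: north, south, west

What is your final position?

Start: (row=1, col=8)
  north (north): (row=1, col=8) -> (row=0, col=8)
  south (south): (row=0, col=8) -> (row=1, col=8)
  west (west): (row=1, col=8) -> (row=1, col=7)
Final: (row=1, col=7)

Answer: Final position: (row=1, col=7)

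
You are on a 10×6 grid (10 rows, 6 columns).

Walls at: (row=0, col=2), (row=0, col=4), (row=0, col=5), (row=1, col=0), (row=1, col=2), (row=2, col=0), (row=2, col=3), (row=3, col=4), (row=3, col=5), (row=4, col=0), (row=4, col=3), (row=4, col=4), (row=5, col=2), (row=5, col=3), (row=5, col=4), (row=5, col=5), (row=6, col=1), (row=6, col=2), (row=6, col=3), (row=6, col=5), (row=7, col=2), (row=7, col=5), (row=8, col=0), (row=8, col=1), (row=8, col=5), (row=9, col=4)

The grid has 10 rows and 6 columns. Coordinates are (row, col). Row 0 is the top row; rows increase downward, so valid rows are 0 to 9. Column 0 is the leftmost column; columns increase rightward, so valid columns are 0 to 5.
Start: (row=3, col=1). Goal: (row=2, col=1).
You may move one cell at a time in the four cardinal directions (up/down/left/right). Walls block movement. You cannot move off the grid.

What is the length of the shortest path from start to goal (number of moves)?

Answer: Shortest path length: 1

Derivation:
BFS from (row=3, col=1) until reaching (row=2, col=1):
  Distance 0: (row=3, col=1)
  Distance 1: (row=2, col=1), (row=3, col=0), (row=3, col=2), (row=4, col=1)  <- goal reached here
One shortest path (1 moves): (row=3, col=1) -> (row=2, col=1)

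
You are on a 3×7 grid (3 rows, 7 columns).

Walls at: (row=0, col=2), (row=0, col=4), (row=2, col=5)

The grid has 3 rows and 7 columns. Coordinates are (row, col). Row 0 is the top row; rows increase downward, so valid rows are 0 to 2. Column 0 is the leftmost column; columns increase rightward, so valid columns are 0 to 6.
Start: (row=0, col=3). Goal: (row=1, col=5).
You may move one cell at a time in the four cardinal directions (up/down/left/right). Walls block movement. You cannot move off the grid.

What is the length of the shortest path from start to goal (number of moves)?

BFS from (row=0, col=3) until reaching (row=1, col=5):
  Distance 0: (row=0, col=3)
  Distance 1: (row=1, col=3)
  Distance 2: (row=1, col=2), (row=1, col=4), (row=2, col=3)
  Distance 3: (row=1, col=1), (row=1, col=5), (row=2, col=2), (row=2, col=4)  <- goal reached here
One shortest path (3 moves): (row=0, col=3) -> (row=1, col=3) -> (row=1, col=4) -> (row=1, col=5)

Answer: Shortest path length: 3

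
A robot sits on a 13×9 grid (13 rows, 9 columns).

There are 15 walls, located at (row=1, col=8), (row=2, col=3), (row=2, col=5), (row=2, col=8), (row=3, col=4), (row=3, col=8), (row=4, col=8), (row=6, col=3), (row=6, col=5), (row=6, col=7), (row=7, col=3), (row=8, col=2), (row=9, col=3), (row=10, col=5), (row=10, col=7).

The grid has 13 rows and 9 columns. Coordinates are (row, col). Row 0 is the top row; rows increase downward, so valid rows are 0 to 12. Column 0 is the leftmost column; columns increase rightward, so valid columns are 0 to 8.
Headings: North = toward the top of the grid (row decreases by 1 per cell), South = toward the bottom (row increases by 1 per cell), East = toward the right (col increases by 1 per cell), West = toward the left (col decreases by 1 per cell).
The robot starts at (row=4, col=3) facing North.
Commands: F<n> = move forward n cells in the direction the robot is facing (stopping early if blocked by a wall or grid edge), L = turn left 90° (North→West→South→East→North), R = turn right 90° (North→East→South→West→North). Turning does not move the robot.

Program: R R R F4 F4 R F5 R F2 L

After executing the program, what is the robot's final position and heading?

Answer: Final position: (row=0, col=2), facing North

Derivation:
Start: (row=4, col=3), facing North
  R: turn right, now facing East
  R: turn right, now facing South
  R: turn right, now facing West
  F4: move forward 3/4 (blocked), now at (row=4, col=0)
  F4: move forward 0/4 (blocked), now at (row=4, col=0)
  R: turn right, now facing North
  F5: move forward 4/5 (blocked), now at (row=0, col=0)
  R: turn right, now facing East
  F2: move forward 2, now at (row=0, col=2)
  L: turn left, now facing North
Final: (row=0, col=2), facing North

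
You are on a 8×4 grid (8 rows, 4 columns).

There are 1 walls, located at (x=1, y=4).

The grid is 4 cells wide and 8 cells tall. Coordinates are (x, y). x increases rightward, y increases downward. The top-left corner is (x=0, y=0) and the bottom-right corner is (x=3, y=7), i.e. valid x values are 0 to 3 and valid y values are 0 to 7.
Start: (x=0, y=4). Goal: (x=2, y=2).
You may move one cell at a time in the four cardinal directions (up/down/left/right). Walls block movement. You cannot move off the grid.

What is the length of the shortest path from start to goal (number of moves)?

BFS from (x=0, y=4) until reaching (x=2, y=2):
  Distance 0: (x=0, y=4)
  Distance 1: (x=0, y=3), (x=0, y=5)
  Distance 2: (x=0, y=2), (x=1, y=3), (x=1, y=5), (x=0, y=6)
  Distance 3: (x=0, y=1), (x=1, y=2), (x=2, y=3), (x=2, y=5), (x=1, y=6), (x=0, y=7)
  Distance 4: (x=0, y=0), (x=1, y=1), (x=2, y=2), (x=3, y=3), (x=2, y=4), (x=3, y=5), (x=2, y=6), (x=1, y=7)  <- goal reached here
One shortest path (4 moves): (x=0, y=4) -> (x=0, y=3) -> (x=1, y=3) -> (x=2, y=3) -> (x=2, y=2)

Answer: Shortest path length: 4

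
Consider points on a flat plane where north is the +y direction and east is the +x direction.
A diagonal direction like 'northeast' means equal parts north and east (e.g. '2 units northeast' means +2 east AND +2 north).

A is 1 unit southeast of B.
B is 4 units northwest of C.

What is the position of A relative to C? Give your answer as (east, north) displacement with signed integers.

Place C at the origin (east=0, north=0).
  B is 4 units northwest of C: delta (east=-4, north=+4); B at (east=-4, north=4).
  A is 1 unit southeast of B: delta (east=+1, north=-1); A at (east=-3, north=3).
Therefore A relative to C: (east=-3, north=3).

Answer: A is at (east=-3, north=3) relative to C.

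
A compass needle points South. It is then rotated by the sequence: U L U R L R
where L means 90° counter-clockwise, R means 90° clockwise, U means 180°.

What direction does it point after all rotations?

Answer: Final heading: South

Derivation:
Start: South
  U (U-turn (180°)) -> North
  L (left (90° counter-clockwise)) -> West
  U (U-turn (180°)) -> East
  R (right (90° clockwise)) -> South
  L (left (90° counter-clockwise)) -> East
  R (right (90° clockwise)) -> South
Final: South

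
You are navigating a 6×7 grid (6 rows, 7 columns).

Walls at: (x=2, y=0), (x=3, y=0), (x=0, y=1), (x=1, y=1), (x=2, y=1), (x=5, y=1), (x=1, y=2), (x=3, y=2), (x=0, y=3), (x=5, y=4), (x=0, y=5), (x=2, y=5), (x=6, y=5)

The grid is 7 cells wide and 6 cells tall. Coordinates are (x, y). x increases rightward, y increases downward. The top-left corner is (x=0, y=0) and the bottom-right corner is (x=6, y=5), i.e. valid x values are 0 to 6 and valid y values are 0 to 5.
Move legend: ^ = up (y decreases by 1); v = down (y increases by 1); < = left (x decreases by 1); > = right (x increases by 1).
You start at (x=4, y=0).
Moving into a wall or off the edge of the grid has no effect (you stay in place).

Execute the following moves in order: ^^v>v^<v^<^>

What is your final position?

Answer: Final position: (x=4, y=1)

Derivation:
Start: (x=4, y=0)
  ^ (up): blocked, stay at (x=4, y=0)
  ^ (up): blocked, stay at (x=4, y=0)
  v (down): (x=4, y=0) -> (x=4, y=1)
  > (right): blocked, stay at (x=4, y=1)
  v (down): (x=4, y=1) -> (x=4, y=2)
  ^ (up): (x=4, y=2) -> (x=4, y=1)
  < (left): (x=4, y=1) -> (x=3, y=1)
  v (down): blocked, stay at (x=3, y=1)
  ^ (up): blocked, stay at (x=3, y=1)
  < (left): blocked, stay at (x=3, y=1)
  ^ (up): blocked, stay at (x=3, y=1)
  > (right): (x=3, y=1) -> (x=4, y=1)
Final: (x=4, y=1)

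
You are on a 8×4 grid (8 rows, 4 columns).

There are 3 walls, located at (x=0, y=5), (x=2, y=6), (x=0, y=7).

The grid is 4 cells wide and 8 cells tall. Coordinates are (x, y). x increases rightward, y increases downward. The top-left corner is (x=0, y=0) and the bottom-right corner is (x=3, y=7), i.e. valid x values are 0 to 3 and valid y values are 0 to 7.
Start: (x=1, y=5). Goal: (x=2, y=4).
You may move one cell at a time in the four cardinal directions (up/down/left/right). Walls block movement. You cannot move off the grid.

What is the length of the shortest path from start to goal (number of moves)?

Answer: Shortest path length: 2

Derivation:
BFS from (x=1, y=5) until reaching (x=2, y=4):
  Distance 0: (x=1, y=5)
  Distance 1: (x=1, y=4), (x=2, y=5), (x=1, y=6)
  Distance 2: (x=1, y=3), (x=0, y=4), (x=2, y=4), (x=3, y=5), (x=0, y=6), (x=1, y=7)  <- goal reached here
One shortest path (2 moves): (x=1, y=5) -> (x=2, y=5) -> (x=2, y=4)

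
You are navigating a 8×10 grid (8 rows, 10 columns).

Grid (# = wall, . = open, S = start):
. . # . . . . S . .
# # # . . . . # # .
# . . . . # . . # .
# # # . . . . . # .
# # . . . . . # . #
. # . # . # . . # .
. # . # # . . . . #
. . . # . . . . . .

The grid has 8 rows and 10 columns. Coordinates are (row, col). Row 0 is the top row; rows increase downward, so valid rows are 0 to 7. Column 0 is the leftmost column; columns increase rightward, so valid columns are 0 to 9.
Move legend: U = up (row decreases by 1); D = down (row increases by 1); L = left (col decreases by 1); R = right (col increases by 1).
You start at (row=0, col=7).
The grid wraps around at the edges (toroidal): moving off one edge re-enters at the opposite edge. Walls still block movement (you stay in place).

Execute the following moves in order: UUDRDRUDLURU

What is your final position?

Answer: Final position: (row=7, col=9)

Derivation:
Start: (row=0, col=7)
  U (up): (row=0, col=7) -> (row=7, col=7)
  U (up): (row=7, col=7) -> (row=6, col=7)
  D (down): (row=6, col=7) -> (row=7, col=7)
  R (right): (row=7, col=7) -> (row=7, col=8)
  D (down): (row=7, col=8) -> (row=0, col=8)
  R (right): (row=0, col=8) -> (row=0, col=9)
  U (up): (row=0, col=9) -> (row=7, col=9)
  D (down): (row=7, col=9) -> (row=0, col=9)
  L (left): (row=0, col=9) -> (row=0, col=8)
  U (up): (row=0, col=8) -> (row=7, col=8)
  R (right): (row=7, col=8) -> (row=7, col=9)
  U (up): blocked, stay at (row=7, col=9)
Final: (row=7, col=9)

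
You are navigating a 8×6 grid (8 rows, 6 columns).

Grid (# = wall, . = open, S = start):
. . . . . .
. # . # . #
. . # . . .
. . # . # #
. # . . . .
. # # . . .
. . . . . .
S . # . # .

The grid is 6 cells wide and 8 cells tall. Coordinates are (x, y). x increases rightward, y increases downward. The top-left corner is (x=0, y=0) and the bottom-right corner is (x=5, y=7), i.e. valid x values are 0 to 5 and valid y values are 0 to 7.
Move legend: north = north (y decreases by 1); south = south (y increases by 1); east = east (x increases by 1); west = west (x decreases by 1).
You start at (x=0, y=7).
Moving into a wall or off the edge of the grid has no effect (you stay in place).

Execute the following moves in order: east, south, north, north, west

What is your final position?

Answer: Final position: (x=0, y=6)

Derivation:
Start: (x=0, y=7)
  east (east): (x=0, y=7) -> (x=1, y=7)
  south (south): blocked, stay at (x=1, y=7)
  north (north): (x=1, y=7) -> (x=1, y=6)
  north (north): blocked, stay at (x=1, y=6)
  west (west): (x=1, y=6) -> (x=0, y=6)
Final: (x=0, y=6)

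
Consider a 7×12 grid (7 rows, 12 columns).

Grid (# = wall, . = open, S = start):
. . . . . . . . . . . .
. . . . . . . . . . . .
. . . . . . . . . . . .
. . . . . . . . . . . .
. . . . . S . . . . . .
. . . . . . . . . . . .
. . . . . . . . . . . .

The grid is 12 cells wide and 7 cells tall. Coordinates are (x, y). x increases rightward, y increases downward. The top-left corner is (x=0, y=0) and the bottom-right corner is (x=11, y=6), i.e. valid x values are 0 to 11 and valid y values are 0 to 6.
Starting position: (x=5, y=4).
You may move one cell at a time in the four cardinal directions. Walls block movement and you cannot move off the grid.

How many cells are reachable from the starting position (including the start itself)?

Answer: Reachable cells: 84

Derivation:
BFS flood-fill from (x=5, y=4):
  Distance 0: (x=5, y=4)
  Distance 1: (x=5, y=3), (x=4, y=4), (x=6, y=4), (x=5, y=5)
  Distance 2: (x=5, y=2), (x=4, y=3), (x=6, y=3), (x=3, y=4), (x=7, y=4), (x=4, y=5), (x=6, y=5), (x=5, y=6)
  Distance 3: (x=5, y=1), (x=4, y=2), (x=6, y=2), (x=3, y=3), (x=7, y=3), (x=2, y=4), (x=8, y=4), (x=3, y=5), (x=7, y=5), (x=4, y=6), (x=6, y=6)
  Distance 4: (x=5, y=0), (x=4, y=1), (x=6, y=1), (x=3, y=2), (x=7, y=2), (x=2, y=3), (x=8, y=3), (x=1, y=4), (x=9, y=4), (x=2, y=5), (x=8, y=5), (x=3, y=6), (x=7, y=6)
  Distance 5: (x=4, y=0), (x=6, y=0), (x=3, y=1), (x=7, y=1), (x=2, y=2), (x=8, y=2), (x=1, y=3), (x=9, y=3), (x=0, y=4), (x=10, y=4), (x=1, y=5), (x=9, y=5), (x=2, y=6), (x=8, y=6)
  Distance 6: (x=3, y=0), (x=7, y=0), (x=2, y=1), (x=8, y=1), (x=1, y=2), (x=9, y=2), (x=0, y=3), (x=10, y=3), (x=11, y=4), (x=0, y=5), (x=10, y=5), (x=1, y=6), (x=9, y=6)
  Distance 7: (x=2, y=0), (x=8, y=0), (x=1, y=1), (x=9, y=1), (x=0, y=2), (x=10, y=2), (x=11, y=3), (x=11, y=5), (x=0, y=6), (x=10, y=6)
  Distance 8: (x=1, y=0), (x=9, y=0), (x=0, y=1), (x=10, y=1), (x=11, y=2), (x=11, y=6)
  Distance 9: (x=0, y=0), (x=10, y=0), (x=11, y=1)
  Distance 10: (x=11, y=0)
Total reachable: 84 (grid has 84 open cells total)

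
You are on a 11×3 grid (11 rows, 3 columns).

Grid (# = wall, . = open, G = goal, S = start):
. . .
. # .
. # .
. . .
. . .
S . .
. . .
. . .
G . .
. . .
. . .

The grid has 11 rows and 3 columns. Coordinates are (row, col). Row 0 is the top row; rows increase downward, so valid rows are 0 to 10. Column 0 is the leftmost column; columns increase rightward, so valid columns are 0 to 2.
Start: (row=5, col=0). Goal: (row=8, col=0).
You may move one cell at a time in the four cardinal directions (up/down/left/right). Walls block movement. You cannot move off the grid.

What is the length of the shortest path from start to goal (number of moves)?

BFS from (row=5, col=0) until reaching (row=8, col=0):
  Distance 0: (row=5, col=0)
  Distance 1: (row=4, col=0), (row=5, col=1), (row=6, col=0)
  Distance 2: (row=3, col=0), (row=4, col=1), (row=5, col=2), (row=6, col=1), (row=7, col=0)
  Distance 3: (row=2, col=0), (row=3, col=1), (row=4, col=2), (row=6, col=2), (row=7, col=1), (row=8, col=0)  <- goal reached here
One shortest path (3 moves): (row=5, col=0) -> (row=6, col=0) -> (row=7, col=0) -> (row=8, col=0)

Answer: Shortest path length: 3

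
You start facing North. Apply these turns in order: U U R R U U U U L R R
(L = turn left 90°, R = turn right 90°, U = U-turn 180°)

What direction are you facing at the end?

Start: North
  U (U-turn (180°)) -> South
  U (U-turn (180°)) -> North
  R (right (90° clockwise)) -> East
  R (right (90° clockwise)) -> South
  U (U-turn (180°)) -> North
  U (U-turn (180°)) -> South
  U (U-turn (180°)) -> North
  U (U-turn (180°)) -> South
  L (left (90° counter-clockwise)) -> East
  R (right (90° clockwise)) -> South
  R (right (90° clockwise)) -> West
Final: West

Answer: Final heading: West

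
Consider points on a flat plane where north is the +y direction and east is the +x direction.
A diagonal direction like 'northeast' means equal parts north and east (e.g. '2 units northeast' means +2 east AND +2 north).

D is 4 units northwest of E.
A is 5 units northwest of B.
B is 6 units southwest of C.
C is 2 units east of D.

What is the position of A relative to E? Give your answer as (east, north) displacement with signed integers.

Place E at the origin (east=0, north=0).
  D is 4 units northwest of E: delta (east=-4, north=+4); D at (east=-4, north=4).
  C is 2 units east of D: delta (east=+2, north=+0); C at (east=-2, north=4).
  B is 6 units southwest of C: delta (east=-6, north=-6); B at (east=-8, north=-2).
  A is 5 units northwest of B: delta (east=-5, north=+5); A at (east=-13, north=3).
Therefore A relative to E: (east=-13, north=3).

Answer: A is at (east=-13, north=3) relative to E.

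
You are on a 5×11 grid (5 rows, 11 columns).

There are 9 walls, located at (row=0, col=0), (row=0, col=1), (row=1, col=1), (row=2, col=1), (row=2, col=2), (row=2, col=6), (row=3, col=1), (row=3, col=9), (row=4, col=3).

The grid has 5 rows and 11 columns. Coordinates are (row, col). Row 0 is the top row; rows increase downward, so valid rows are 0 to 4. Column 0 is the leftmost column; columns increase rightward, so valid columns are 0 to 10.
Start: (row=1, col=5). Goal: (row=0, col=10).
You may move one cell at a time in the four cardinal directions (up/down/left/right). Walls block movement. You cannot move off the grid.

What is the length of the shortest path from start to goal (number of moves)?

BFS from (row=1, col=5) until reaching (row=0, col=10):
  Distance 0: (row=1, col=5)
  Distance 1: (row=0, col=5), (row=1, col=4), (row=1, col=6), (row=2, col=5)
  Distance 2: (row=0, col=4), (row=0, col=6), (row=1, col=3), (row=1, col=7), (row=2, col=4), (row=3, col=5)
  Distance 3: (row=0, col=3), (row=0, col=7), (row=1, col=2), (row=1, col=8), (row=2, col=3), (row=2, col=7), (row=3, col=4), (row=3, col=6), (row=4, col=5)
  Distance 4: (row=0, col=2), (row=0, col=8), (row=1, col=9), (row=2, col=8), (row=3, col=3), (row=3, col=7), (row=4, col=4), (row=4, col=6)
  Distance 5: (row=0, col=9), (row=1, col=10), (row=2, col=9), (row=3, col=2), (row=3, col=8), (row=4, col=7)
  Distance 6: (row=0, col=10), (row=2, col=10), (row=4, col=2), (row=4, col=8)  <- goal reached here
One shortest path (6 moves): (row=1, col=5) -> (row=1, col=6) -> (row=1, col=7) -> (row=1, col=8) -> (row=1, col=9) -> (row=1, col=10) -> (row=0, col=10)

Answer: Shortest path length: 6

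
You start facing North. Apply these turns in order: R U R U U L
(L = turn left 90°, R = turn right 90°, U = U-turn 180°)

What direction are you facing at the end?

Start: North
  R (right (90° clockwise)) -> East
  U (U-turn (180°)) -> West
  R (right (90° clockwise)) -> North
  U (U-turn (180°)) -> South
  U (U-turn (180°)) -> North
  L (left (90° counter-clockwise)) -> West
Final: West

Answer: Final heading: West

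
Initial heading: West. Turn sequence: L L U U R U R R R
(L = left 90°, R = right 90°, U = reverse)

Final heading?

Start: West
  L (left (90° counter-clockwise)) -> South
  L (left (90° counter-clockwise)) -> East
  U (U-turn (180°)) -> West
  U (U-turn (180°)) -> East
  R (right (90° clockwise)) -> South
  U (U-turn (180°)) -> North
  R (right (90° clockwise)) -> East
  R (right (90° clockwise)) -> South
  R (right (90° clockwise)) -> West
Final: West

Answer: Final heading: West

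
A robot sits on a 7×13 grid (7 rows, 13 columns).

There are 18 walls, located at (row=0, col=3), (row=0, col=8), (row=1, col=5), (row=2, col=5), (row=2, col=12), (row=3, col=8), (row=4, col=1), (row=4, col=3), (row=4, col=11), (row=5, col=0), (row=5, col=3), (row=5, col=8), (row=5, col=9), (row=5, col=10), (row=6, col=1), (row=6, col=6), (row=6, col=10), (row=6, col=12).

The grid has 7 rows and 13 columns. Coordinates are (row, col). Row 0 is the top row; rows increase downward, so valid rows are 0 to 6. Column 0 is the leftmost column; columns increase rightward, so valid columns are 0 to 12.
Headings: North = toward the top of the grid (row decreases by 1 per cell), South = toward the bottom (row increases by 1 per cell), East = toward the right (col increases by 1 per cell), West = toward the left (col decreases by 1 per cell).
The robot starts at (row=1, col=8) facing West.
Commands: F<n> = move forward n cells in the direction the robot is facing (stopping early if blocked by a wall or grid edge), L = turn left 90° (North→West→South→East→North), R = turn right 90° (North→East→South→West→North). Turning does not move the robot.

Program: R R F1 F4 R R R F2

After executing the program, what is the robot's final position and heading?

Start: (row=1, col=8), facing West
  R: turn right, now facing North
  R: turn right, now facing East
  F1: move forward 1, now at (row=1, col=9)
  F4: move forward 3/4 (blocked), now at (row=1, col=12)
  R: turn right, now facing South
  R: turn right, now facing West
  R: turn right, now facing North
  F2: move forward 1/2 (blocked), now at (row=0, col=12)
Final: (row=0, col=12), facing North

Answer: Final position: (row=0, col=12), facing North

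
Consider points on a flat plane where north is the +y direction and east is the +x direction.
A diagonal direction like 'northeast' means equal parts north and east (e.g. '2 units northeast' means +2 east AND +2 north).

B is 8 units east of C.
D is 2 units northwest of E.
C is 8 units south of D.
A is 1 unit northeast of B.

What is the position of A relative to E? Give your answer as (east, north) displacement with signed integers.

Answer: A is at (east=7, north=-5) relative to E.

Derivation:
Place E at the origin (east=0, north=0).
  D is 2 units northwest of E: delta (east=-2, north=+2); D at (east=-2, north=2).
  C is 8 units south of D: delta (east=+0, north=-8); C at (east=-2, north=-6).
  B is 8 units east of C: delta (east=+8, north=+0); B at (east=6, north=-6).
  A is 1 unit northeast of B: delta (east=+1, north=+1); A at (east=7, north=-5).
Therefore A relative to E: (east=7, north=-5).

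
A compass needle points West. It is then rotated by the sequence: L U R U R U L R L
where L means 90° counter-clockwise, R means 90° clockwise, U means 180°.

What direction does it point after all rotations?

Start: West
  L (left (90° counter-clockwise)) -> South
  U (U-turn (180°)) -> North
  R (right (90° clockwise)) -> East
  U (U-turn (180°)) -> West
  R (right (90° clockwise)) -> North
  U (U-turn (180°)) -> South
  L (left (90° counter-clockwise)) -> East
  R (right (90° clockwise)) -> South
  L (left (90° counter-clockwise)) -> East
Final: East

Answer: Final heading: East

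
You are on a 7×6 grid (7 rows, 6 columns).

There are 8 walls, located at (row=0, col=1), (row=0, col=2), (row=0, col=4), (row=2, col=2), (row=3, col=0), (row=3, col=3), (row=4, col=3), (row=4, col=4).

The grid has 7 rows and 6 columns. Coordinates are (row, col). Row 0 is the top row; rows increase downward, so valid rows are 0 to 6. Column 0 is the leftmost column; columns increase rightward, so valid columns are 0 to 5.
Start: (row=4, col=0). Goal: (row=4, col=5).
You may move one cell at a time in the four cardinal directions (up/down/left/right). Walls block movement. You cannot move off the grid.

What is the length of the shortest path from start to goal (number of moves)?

BFS from (row=4, col=0) until reaching (row=4, col=5):
  Distance 0: (row=4, col=0)
  Distance 1: (row=4, col=1), (row=5, col=0)
  Distance 2: (row=3, col=1), (row=4, col=2), (row=5, col=1), (row=6, col=0)
  Distance 3: (row=2, col=1), (row=3, col=2), (row=5, col=2), (row=6, col=1)
  Distance 4: (row=1, col=1), (row=2, col=0), (row=5, col=3), (row=6, col=2)
  Distance 5: (row=1, col=0), (row=1, col=2), (row=5, col=4), (row=6, col=3)
  Distance 6: (row=0, col=0), (row=1, col=3), (row=5, col=5), (row=6, col=4)
  Distance 7: (row=0, col=3), (row=1, col=4), (row=2, col=3), (row=4, col=5), (row=6, col=5)  <- goal reached here
One shortest path (7 moves): (row=4, col=0) -> (row=4, col=1) -> (row=4, col=2) -> (row=5, col=2) -> (row=5, col=3) -> (row=5, col=4) -> (row=5, col=5) -> (row=4, col=5)

Answer: Shortest path length: 7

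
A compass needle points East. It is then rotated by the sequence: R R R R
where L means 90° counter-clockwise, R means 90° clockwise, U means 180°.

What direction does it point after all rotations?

Answer: Final heading: East

Derivation:
Start: East
  R (right (90° clockwise)) -> South
  R (right (90° clockwise)) -> West
  R (right (90° clockwise)) -> North
  R (right (90° clockwise)) -> East
Final: East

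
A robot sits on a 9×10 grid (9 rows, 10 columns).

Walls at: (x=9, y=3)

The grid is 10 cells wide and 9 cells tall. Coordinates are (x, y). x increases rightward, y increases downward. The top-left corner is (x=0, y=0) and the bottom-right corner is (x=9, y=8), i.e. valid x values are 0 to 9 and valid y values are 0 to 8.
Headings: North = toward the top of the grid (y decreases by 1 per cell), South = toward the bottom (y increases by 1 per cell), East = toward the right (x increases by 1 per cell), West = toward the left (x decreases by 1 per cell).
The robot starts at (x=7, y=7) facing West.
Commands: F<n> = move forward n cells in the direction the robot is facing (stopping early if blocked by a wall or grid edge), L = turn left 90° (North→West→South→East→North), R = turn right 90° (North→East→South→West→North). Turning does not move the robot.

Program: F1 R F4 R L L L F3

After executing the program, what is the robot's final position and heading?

Answer: Final position: (x=6, y=6), facing South

Derivation:
Start: (x=7, y=7), facing West
  F1: move forward 1, now at (x=6, y=7)
  R: turn right, now facing North
  F4: move forward 4, now at (x=6, y=3)
  R: turn right, now facing East
  L: turn left, now facing North
  L: turn left, now facing West
  L: turn left, now facing South
  F3: move forward 3, now at (x=6, y=6)
Final: (x=6, y=6), facing South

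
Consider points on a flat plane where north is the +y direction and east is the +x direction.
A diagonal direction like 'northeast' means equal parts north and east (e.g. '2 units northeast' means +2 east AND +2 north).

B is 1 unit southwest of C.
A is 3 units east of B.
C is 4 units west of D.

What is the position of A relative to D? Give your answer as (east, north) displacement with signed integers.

Place D at the origin (east=0, north=0).
  C is 4 units west of D: delta (east=-4, north=+0); C at (east=-4, north=0).
  B is 1 unit southwest of C: delta (east=-1, north=-1); B at (east=-5, north=-1).
  A is 3 units east of B: delta (east=+3, north=+0); A at (east=-2, north=-1).
Therefore A relative to D: (east=-2, north=-1).

Answer: A is at (east=-2, north=-1) relative to D.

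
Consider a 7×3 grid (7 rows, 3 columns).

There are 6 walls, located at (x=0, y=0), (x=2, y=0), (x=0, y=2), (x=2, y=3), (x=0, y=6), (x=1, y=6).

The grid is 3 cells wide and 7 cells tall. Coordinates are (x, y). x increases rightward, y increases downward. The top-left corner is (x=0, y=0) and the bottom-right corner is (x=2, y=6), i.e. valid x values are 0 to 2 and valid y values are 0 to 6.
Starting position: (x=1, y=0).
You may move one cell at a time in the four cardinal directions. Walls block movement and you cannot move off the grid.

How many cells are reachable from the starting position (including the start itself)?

Answer: Reachable cells: 15

Derivation:
BFS flood-fill from (x=1, y=0):
  Distance 0: (x=1, y=0)
  Distance 1: (x=1, y=1)
  Distance 2: (x=0, y=1), (x=2, y=1), (x=1, y=2)
  Distance 3: (x=2, y=2), (x=1, y=3)
  Distance 4: (x=0, y=3), (x=1, y=4)
  Distance 5: (x=0, y=4), (x=2, y=4), (x=1, y=5)
  Distance 6: (x=0, y=5), (x=2, y=5)
  Distance 7: (x=2, y=6)
Total reachable: 15 (grid has 15 open cells total)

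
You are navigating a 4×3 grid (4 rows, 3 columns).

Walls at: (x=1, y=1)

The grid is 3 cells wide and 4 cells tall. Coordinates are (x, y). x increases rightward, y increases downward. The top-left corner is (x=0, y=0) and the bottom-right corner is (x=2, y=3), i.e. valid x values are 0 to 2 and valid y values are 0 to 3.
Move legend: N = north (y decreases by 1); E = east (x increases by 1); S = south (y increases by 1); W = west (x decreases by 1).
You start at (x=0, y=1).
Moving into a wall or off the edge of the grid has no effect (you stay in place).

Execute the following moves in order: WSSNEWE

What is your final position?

Answer: Final position: (x=1, y=2)

Derivation:
Start: (x=0, y=1)
  W (west): blocked, stay at (x=0, y=1)
  S (south): (x=0, y=1) -> (x=0, y=2)
  S (south): (x=0, y=2) -> (x=0, y=3)
  N (north): (x=0, y=3) -> (x=0, y=2)
  E (east): (x=0, y=2) -> (x=1, y=2)
  W (west): (x=1, y=2) -> (x=0, y=2)
  E (east): (x=0, y=2) -> (x=1, y=2)
Final: (x=1, y=2)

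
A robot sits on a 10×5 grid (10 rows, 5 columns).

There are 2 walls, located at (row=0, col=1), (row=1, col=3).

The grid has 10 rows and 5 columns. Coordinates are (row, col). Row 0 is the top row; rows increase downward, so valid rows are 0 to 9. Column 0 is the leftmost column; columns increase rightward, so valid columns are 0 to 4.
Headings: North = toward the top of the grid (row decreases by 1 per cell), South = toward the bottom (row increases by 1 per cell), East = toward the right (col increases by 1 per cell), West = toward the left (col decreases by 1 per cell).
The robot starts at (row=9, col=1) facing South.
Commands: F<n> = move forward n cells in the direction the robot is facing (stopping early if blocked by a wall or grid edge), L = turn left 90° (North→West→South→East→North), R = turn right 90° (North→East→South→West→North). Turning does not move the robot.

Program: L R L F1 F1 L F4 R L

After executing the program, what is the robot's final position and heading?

Start: (row=9, col=1), facing South
  L: turn left, now facing East
  R: turn right, now facing South
  L: turn left, now facing East
  F1: move forward 1, now at (row=9, col=2)
  F1: move forward 1, now at (row=9, col=3)
  L: turn left, now facing North
  F4: move forward 4, now at (row=5, col=3)
  R: turn right, now facing East
  L: turn left, now facing North
Final: (row=5, col=3), facing North

Answer: Final position: (row=5, col=3), facing North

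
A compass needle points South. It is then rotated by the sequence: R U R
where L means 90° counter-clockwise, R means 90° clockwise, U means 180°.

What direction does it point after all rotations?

Answer: Final heading: South

Derivation:
Start: South
  R (right (90° clockwise)) -> West
  U (U-turn (180°)) -> East
  R (right (90° clockwise)) -> South
Final: South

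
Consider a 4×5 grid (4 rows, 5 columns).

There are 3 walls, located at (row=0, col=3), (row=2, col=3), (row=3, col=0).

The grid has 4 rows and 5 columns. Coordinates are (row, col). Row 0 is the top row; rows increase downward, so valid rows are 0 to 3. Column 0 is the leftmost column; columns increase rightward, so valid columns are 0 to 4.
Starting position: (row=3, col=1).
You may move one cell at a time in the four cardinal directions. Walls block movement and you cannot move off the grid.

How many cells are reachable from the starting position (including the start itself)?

Answer: Reachable cells: 17

Derivation:
BFS flood-fill from (row=3, col=1):
  Distance 0: (row=3, col=1)
  Distance 1: (row=2, col=1), (row=3, col=2)
  Distance 2: (row=1, col=1), (row=2, col=0), (row=2, col=2), (row=3, col=3)
  Distance 3: (row=0, col=1), (row=1, col=0), (row=1, col=2), (row=3, col=4)
  Distance 4: (row=0, col=0), (row=0, col=2), (row=1, col=3), (row=2, col=4)
  Distance 5: (row=1, col=4)
  Distance 6: (row=0, col=4)
Total reachable: 17 (grid has 17 open cells total)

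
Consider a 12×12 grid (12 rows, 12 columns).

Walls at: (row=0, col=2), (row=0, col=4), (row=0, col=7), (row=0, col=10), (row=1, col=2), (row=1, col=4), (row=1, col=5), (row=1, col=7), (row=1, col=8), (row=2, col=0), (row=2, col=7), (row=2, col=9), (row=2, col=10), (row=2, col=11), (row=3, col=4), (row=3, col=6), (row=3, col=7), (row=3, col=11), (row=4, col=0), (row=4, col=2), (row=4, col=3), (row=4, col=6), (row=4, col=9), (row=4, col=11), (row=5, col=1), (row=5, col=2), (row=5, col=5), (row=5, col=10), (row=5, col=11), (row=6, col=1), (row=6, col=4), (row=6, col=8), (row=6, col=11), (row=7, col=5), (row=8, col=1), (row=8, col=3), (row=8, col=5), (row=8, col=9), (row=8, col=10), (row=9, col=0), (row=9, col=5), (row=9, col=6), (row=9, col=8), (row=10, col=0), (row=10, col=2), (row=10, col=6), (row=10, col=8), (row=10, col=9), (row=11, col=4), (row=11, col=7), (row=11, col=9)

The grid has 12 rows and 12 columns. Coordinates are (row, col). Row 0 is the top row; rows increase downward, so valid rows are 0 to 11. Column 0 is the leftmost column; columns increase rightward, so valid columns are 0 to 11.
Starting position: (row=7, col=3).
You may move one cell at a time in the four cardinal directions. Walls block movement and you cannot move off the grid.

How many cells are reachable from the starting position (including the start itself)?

Answer: Reachable cells: 51

Derivation:
BFS flood-fill from (row=7, col=3):
  Distance 0: (row=7, col=3)
  Distance 1: (row=6, col=3), (row=7, col=2), (row=7, col=4)
  Distance 2: (row=5, col=3), (row=6, col=2), (row=7, col=1), (row=8, col=2), (row=8, col=4)
  Distance 3: (row=5, col=4), (row=7, col=0), (row=9, col=2), (row=9, col=4)
  Distance 4: (row=4, col=4), (row=6, col=0), (row=8, col=0), (row=9, col=1), (row=9, col=3), (row=10, col=4)
  Distance 5: (row=4, col=5), (row=5, col=0), (row=10, col=1), (row=10, col=3), (row=10, col=5)
  Distance 6: (row=3, col=5), (row=11, col=1), (row=11, col=3), (row=11, col=5)
  Distance 7: (row=2, col=5), (row=11, col=0), (row=11, col=2), (row=11, col=6)
  Distance 8: (row=2, col=4), (row=2, col=6)
  Distance 9: (row=1, col=6), (row=2, col=3)
  Distance 10: (row=0, col=6), (row=1, col=3), (row=2, col=2), (row=3, col=3)
  Distance 11: (row=0, col=3), (row=0, col=5), (row=2, col=1), (row=3, col=2)
  Distance 12: (row=1, col=1), (row=3, col=1)
  Distance 13: (row=0, col=1), (row=1, col=0), (row=3, col=0), (row=4, col=1)
  Distance 14: (row=0, col=0)
Total reachable: 51 (grid has 93 open cells total)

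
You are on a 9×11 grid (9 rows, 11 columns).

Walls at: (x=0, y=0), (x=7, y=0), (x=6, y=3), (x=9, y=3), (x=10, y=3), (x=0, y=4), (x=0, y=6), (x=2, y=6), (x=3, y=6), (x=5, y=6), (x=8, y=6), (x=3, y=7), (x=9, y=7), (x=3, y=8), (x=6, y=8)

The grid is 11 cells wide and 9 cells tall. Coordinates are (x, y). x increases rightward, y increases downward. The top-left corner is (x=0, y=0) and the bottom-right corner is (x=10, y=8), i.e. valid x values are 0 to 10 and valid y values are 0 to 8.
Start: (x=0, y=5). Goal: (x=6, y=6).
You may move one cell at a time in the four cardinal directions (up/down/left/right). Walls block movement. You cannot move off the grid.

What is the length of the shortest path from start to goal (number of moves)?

BFS from (x=0, y=5) until reaching (x=6, y=6):
  Distance 0: (x=0, y=5)
  Distance 1: (x=1, y=5)
  Distance 2: (x=1, y=4), (x=2, y=5), (x=1, y=6)
  Distance 3: (x=1, y=3), (x=2, y=4), (x=3, y=5), (x=1, y=7)
  Distance 4: (x=1, y=2), (x=0, y=3), (x=2, y=3), (x=3, y=4), (x=4, y=5), (x=0, y=7), (x=2, y=7), (x=1, y=8)
  Distance 5: (x=1, y=1), (x=0, y=2), (x=2, y=2), (x=3, y=3), (x=4, y=4), (x=5, y=5), (x=4, y=6), (x=0, y=8), (x=2, y=8)
  Distance 6: (x=1, y=0), (x=0, y=1), (x=2, y=1), (x=3, y=2), (x=4, y=3), (x=5, y=4), (x=6, y=5), (x=4, y=7)
  Distance 7: (x=2, y=0), (x=3, y=1), (x=4, y=2), (x=5, y=3), (x=6, y=4), (x=7, y=5), (x=6, y=6), (x=5, y=7), (x=4, y=8)  <- goal reached here
One shortest path (7 moves): (x=0, y=5) -> (x=1, y=5) -> (x=2, y=5) -> (x=3, y=5) -> (x=4, y=5) -> (x=5, y=5) -> (x=6, y=5) -> (x=6, y=6)

Answer: Shortest path length: 7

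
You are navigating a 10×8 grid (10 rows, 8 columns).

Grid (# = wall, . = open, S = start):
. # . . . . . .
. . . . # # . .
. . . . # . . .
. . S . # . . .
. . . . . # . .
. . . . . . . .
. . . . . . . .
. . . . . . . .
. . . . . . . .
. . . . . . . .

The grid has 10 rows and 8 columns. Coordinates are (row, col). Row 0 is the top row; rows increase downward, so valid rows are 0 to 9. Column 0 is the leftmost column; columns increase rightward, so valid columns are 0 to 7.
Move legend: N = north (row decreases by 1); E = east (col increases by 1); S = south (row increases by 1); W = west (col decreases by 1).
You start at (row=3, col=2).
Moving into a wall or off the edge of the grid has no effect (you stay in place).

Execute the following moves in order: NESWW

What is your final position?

Start: (row=3, col=2)
  N (north): (row=3, col=2) -> (row=2, col=2)
  E (east): (row=2, col=2) -> (row=2, col=3)
  S (south): (row=2, col=3) -> (row=3, col=3)
  W (west): (row=3, col=3) -> (row=3, col=2)
  W (west): (row=3, col=2) -> (row=3, col=1)
Final: (row=3, col=1)

Answer: Final position: (row=3, col=1)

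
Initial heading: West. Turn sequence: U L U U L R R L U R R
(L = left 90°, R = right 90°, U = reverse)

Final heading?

Start: West
  U (U-turn (180°)) -> East
  L (left (90° counter-clockwise)) -> North
  U (U-turn (180°)) -> South
  U (U-turn (180°)) -> North
  L (left (90° counter-clockwise)) -> West
  R (right (90° clockwise)) -> North
  R (right (90° clockwise)) -> East
  L (left (90° counter-clockwise)) -> North
  U (U-turn (180°)) -> South
  R (right (90° clockwise)) -> West
  R (right (90° clockwise)) -> North
Final: North

Answer: Final heading: North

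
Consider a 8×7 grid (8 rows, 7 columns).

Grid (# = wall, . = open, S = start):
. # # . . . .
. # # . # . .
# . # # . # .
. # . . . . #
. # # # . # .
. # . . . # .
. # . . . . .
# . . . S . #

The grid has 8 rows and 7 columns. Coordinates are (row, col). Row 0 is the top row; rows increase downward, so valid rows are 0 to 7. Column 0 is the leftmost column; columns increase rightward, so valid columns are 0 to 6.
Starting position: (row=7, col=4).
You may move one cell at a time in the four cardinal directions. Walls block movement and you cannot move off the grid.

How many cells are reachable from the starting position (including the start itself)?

BFS flood-fill from (row=7, col=4):
  Distance 0: (row=7, col=4)
  Distance 1: (row=6, col=4), (row=7, col=3), (row=7, col=5)
  Distance 2: (row=5, col=4), (row=6, col=3), (row=6, col=5), (row=7, col=2)
  Distance 3: (row=4, col=4), (row=5, col=3), (row=6, col=2), (row=6, col=6), (row=7, col=1)
  Distance 4: (row=3, col=4), (row=5, col=2), (row=5, col=6)
  Distance 5: (row=2, col=4), (row=3, col=3), (row=3, col=5), (row=4, col=6)
  Distance 6: (row=3, col=2)
Total reachable: 21 (grid has 36 open cells total)

Answer: Reachable cells: 21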